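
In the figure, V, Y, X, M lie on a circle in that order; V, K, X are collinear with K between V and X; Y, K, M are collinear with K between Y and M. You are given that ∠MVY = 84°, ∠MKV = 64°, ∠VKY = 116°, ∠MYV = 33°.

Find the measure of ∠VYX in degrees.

∠VYX = 86°

1. ∠VMY = 63°  [△VYM]
2. ∠XVY = 31°  [△VKY]
3. ∠VXY = 63°  [same arc VY]
4. ∠VYX = 86°  [△VYX]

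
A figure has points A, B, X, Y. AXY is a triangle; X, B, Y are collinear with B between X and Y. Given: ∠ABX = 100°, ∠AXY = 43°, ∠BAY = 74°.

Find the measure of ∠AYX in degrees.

∠AYX = 26°

1. ∠ABY = 80°  [linear pair at B on XY]
2. ∠AYB = 26°  [△ABY]
3. ∠AYX = 26°  [B on ray YX]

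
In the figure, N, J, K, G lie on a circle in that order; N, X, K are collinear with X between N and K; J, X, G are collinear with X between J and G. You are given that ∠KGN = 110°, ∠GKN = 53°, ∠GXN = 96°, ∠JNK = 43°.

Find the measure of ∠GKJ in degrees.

1. ∠GNK = 17°  [△NKG]
2. ∠JGK = 43°  [same arc JK]
3. ∠GJK = 17°  [same arc KG]
4. ∠GKJ = 120°  [△JKG]

∠GKJ = 120°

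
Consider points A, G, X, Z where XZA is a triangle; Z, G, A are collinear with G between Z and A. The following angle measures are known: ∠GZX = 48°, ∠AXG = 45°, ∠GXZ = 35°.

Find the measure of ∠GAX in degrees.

1. ∠XGZ = 97°  [△XZG]
2. ∠AGX = 83°  [linear pair at G on ZA]
3. ∠GAX = 52°  [△XGA]

∠GAX = 52°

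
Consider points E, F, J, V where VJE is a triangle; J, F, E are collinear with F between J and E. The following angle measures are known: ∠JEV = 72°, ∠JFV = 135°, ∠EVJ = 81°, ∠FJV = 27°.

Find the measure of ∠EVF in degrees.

∠EVF = 63°

1. ∠FEV = 72°  [F on ray EJ]
2. ∠EFV = 45°  [linear pair at F on JE]
3. ∠EVF = 63°  [△VFE]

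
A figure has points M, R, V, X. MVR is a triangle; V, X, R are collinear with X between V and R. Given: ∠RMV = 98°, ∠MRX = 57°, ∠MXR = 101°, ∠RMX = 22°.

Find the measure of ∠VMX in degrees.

∠VMX = 76°

1. ∠MRV = 57°  [X on ray RV]
2. ∠MXV = 79°  [linear pair at X on VR]
3. ∠MVR = 25°  [△MVR]
4. ∠MVX = 25°  [X on ray VR]
5. ∠VMX = 76°  [△MVX]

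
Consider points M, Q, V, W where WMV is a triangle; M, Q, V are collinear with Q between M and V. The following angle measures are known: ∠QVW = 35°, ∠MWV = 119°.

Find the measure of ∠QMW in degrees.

∠QMW = 26°

1. ∠MVW = 35°  [Q on ray VM]
2. ∠VMW = 26°  [△WMV]
3. ∠QMW = 26°  [Q on ray MV]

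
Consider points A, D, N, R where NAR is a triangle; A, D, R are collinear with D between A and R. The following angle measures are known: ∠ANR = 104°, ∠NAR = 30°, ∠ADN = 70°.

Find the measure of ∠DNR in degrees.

1. ∠ARN = 46°  [△NAR]
2. ∠NDR = 110°  [linear pair at D on AR]
3. ∠DRN = 46°  [D on ray RA]
4. ∠DNR = 24°  [△NDR]

∠DNR = 24°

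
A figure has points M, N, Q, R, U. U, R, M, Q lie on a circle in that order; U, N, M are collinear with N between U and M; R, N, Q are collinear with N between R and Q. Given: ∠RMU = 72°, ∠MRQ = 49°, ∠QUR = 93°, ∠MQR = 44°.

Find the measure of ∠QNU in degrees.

1. ∠RQU = 72°  [same arc UR]
2. ∠MUQ = 49°  [same arc MQ]
3. ∠QNU = 59°  [△UNQ]

∠QNU = 59°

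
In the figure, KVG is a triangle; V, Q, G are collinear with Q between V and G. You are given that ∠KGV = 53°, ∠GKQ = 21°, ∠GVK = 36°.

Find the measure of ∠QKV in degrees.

1. ∠KGQ = 53°  [Q on ray GV]
2. ∠GQK = 106°  [△KQG]
3. ∠KVQ = 36°  [Q on ray VG]
4. ∠KQV = 74°  [linear pair at Q on VG]
5. ∠QKV = 70°  [△KVQ]

∠QKV = 70°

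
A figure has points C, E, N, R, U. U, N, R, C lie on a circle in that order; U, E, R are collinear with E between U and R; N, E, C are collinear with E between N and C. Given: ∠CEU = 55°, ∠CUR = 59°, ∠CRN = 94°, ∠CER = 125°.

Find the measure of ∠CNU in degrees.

∠CNU = 28°

1. ∠NCU = 66°  [△UEC]
2. ∠CUN = 86°  [cyclic UNRC, opposite ∠U+∠R]
3. ∠CNU = 28°  [△UNC]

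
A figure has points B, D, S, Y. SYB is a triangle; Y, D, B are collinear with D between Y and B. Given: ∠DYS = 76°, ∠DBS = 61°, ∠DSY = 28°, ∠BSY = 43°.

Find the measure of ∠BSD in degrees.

1. ∠SDY = 76°  [△SYD]
2. ∠BDS = 104°  [linear pair at D on YB]
3. ∠BSD = 15°  [△SDB]

∠BSD = 15°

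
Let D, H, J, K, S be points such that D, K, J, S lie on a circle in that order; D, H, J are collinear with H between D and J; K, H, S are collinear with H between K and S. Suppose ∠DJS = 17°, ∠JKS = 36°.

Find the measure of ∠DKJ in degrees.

∠DKJ = 53°

1. ∠JDS = 36°  [same arc JS]
2. ∠DSJ = 127°  [△DJS]
3. ∠DKJ = 53°  [cyclic DKJS, opposite ∠K+∠S]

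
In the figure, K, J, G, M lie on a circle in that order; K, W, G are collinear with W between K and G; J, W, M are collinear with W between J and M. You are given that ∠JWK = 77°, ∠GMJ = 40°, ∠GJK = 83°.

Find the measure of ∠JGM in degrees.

1. ∠GWJ = 103°  [linear pair at W on KG]
2. ∠GKJ = 40°  [same arc JG]
3. ∠JGK = 57°  [△KJG]
4. ∠GJM = 20°  [△JWG]
5. ∠JGM = 120°  [△JGM]

∠JGM = 120°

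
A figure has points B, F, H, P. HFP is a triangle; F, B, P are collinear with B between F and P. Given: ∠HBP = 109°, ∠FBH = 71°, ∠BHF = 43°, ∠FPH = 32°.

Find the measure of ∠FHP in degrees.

1. ∠BFH = 66°  [△HFB]
2. ∠HFP = 66°  [B on ray FP]
3. ∠FHP = 82°  [△HFP]

∠FHP = 82°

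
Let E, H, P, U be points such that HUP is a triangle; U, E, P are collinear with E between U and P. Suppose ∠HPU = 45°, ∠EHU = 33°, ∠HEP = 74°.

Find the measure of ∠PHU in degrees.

∠PHU = 94°

1. ∠HEU = 106°  [linear pair at E on UP]
2. ∠EUH = 41°  [△HUE]
3. ∠HUP = 41°  [E on ray UP]
4. ∠PHU = 94°  [△HUP]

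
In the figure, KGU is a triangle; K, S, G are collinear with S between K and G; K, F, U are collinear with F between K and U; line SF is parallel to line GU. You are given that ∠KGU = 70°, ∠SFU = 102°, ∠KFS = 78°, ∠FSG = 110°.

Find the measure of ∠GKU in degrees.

∠GKU = 32°

1. ∠FSK = 70°  [SF∥GU, corresponding at S]
2. ∠FKS = 32°  [△KSF]
3. ∠GKU = 32°  [S on KG, F on KU]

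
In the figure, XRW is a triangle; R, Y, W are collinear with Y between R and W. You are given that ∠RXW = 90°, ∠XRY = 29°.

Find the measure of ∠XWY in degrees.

∠XWY = 61°

1. ∠WRX = 29°  [Y on ray RW]
2. ∠RWX = 61°  [△XRW]
3. ∠XWY = 61°  [Y on ray WR]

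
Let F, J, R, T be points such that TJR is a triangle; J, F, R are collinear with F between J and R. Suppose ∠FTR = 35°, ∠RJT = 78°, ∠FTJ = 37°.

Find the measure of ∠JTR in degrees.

1. ∠FJT = 78°  [F on ray JR]
2. ∠JFT = 65°  [△TJF]
3. ∠RFT = 115°  [linear pair at F on JR]
4. ∠FRT = 30°  [△TFR]
5. ∠JRT = 30°  [F on ray RJ]
6. ∠JTR = 72°  [△TJR]

∠JTR = 72°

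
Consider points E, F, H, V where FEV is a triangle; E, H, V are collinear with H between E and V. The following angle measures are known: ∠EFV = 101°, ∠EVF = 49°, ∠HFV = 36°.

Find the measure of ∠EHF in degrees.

∠EHF = 85°

1. ∠FVH = 49°  [H on ray VE]
2. ∠FHV = 95°  [△FHV]
3. ∠EHF = 85°  [linear pair at H on EV]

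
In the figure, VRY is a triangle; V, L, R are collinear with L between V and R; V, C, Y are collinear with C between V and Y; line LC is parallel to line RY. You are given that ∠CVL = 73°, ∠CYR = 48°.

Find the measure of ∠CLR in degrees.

1. ∠RVY = 73°  [L on VR, C on VY]
2. ∠RYV = 48°  [C on ray YV]
3. ∠VRY = 59°  [△VRY]
4. ∠CLV = 59°  [LC∥RY, corresponding at L]
5. ∠CLR = 121°  [linear pair at L on VR]

∠CLR = 121°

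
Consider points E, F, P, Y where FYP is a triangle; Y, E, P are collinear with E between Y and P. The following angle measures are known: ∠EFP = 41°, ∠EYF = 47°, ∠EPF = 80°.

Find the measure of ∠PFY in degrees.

∠PFY = 53°

1. ∠FYP = 47°  [E on ray YP]
2. ∠FPY = 80°  [E on ray PY]
3. ∠PFY = 53°  [△FYP]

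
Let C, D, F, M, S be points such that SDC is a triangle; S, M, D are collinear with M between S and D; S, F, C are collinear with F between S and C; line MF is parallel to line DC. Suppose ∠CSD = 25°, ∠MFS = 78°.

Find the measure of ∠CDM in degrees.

1. ∠FSM = 25°  [M on SD, F on SC]
2. ∠FMS = 77°  [△SMF]
3. ∠DMF = 103°  [linear pair at M on SD]
4. ∠CDM = 77°  [MF∥DC, co-interior at D–M]

∠CDM = 77°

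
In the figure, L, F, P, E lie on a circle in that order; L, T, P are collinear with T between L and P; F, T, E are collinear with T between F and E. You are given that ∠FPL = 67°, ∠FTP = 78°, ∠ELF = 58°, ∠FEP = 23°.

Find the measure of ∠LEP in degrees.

∠LEP = 90°

1. ∠FEL = 67°  [same arc LF]
2. ∠ETL = 78°  [vertical angles at T]
3. ∠EFL = 55°  [△LFE]
4. ∠ELP = 35°  [△LTE]
5. ∠EPL = 55°  [same arc LE]
6. ∠LEP = 90°  [△LPE]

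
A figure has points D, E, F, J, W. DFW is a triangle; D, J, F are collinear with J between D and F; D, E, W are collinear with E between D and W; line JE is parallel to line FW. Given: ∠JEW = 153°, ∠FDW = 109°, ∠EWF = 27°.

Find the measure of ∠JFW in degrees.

∠JFW = 44°

1. ∠DWF = 27°  [E on ray WD]
2. ∠DFW = 44°  [△DFW]
3. ∠JFW = 44°  [J on ray FD]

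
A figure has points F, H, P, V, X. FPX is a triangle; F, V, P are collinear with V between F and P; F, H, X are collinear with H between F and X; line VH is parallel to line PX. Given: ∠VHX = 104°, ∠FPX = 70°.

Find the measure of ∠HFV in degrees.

1. ∠FHV = 76°  [linear pair at H on FX]
2. ∠FVH = 70°  [VH∥PX, corresponding at V]
3. ∠HFV = 34°  [△FVH]

∠HFV = 34°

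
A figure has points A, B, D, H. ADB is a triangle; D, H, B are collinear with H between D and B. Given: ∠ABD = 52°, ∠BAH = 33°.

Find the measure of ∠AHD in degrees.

1. ∠ABH = 52°  [H on ray BD]
2. ∠AHB = 95°  [△AHB]
3. ∠AHD = 85°  [linear pair at H on DB]

∠AHD = 85°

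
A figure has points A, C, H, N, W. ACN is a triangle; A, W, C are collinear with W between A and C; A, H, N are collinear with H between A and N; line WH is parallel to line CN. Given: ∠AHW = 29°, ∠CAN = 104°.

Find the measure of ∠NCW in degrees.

∠NCW = 47°

1. ∠ANC = 29°  [WH∥CN, corresponding at H]
2. ∠ACN = 47°  [△ACN]
3. ∠NCW = 47°  [W on ray CA]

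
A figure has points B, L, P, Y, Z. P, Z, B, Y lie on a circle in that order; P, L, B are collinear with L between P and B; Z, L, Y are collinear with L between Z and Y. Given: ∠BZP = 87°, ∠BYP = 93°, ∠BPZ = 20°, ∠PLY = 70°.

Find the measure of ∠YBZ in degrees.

1. ∠PBZ = 73°  [△PZB]
2. ∠BYZ = 20°  [same arc ZB]
3. ∠BLZ = 70°  [vertical angles at L]
4. ∠BZY = 37°  [△ZLB]
5. ∠YBZ = 123°  [△ZBY]

∠YBZ = 123°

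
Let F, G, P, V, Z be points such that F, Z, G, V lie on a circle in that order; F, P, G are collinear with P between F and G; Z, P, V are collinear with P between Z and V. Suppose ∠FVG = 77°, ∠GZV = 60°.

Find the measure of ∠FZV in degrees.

∠FZV = 43°

1. ∠GFV = 60°  [same arc GV]
2. ∠FGV = 43°  [△FGV]
3. ∠FZV = 43°  [same arc FV]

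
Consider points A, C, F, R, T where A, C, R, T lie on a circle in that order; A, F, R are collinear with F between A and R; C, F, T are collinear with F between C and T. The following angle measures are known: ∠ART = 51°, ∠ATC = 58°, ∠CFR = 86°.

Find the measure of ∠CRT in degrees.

∠CRT = 109°

1. ∠ACT = 51°  [same arc AT]
2. ∠CAT = 71°  [△ACT]
3. ∠CRT = 109°  [cyclic ACRT, opposite ∠A+∠R]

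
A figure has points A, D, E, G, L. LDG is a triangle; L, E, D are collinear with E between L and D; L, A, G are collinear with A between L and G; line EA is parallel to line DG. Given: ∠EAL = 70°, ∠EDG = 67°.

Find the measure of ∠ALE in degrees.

∠ALE = 43°

1. ∠DGL = 70°  [EA∥DG, corresponding at A]
2. ∠GDL = 67°  [E on ray DL]
3. ∠DLG = 43°  [△LDG]
4. ∠ALE = 43°  [E on LD, A on LG]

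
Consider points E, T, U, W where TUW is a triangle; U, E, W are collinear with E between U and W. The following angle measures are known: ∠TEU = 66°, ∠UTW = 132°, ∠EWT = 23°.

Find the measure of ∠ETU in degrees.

∠ETU = 89°

1. ∠TWU = 23°  [E on ray WU]
2. ∠TUW = 25°  [△TUW]
3. ∠EUT = 25°  [E on ray UW]
4. ∠ETU = 89°  [△TUE]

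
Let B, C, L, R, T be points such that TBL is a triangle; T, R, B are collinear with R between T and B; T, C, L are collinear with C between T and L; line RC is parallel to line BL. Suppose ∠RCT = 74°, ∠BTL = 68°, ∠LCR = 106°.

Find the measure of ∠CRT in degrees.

∠CRT = 38°

1. ∠BLT = 74°  [RC∥BL, corresponding at C]
2. ∠LBT = 38°  [△TBL]
3. ∠CRT = 38°  [RC∥BL, corresponding at R]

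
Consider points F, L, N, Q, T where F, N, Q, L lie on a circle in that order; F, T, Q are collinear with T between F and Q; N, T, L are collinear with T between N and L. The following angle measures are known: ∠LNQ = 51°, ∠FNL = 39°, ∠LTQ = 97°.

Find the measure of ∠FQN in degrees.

∠FQN = 46°

1. ∠LFQ = 51°  [same arc QL]
2. ∠FTL = 83°  [linear pair at T on FQ]
3. ∠FLN = 46°  [△FTL]
4. ∠FQN = 46°  [same arc FN]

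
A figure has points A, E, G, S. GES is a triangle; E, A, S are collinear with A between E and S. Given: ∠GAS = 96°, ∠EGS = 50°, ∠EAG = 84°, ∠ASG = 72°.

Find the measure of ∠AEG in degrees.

∠AEG = 58°

1. ∠ESG = 72°  [A on ray SE]
2. ∠GES = 58°  [△GES]
3. ∠AEG = 58°  [A on ray ES]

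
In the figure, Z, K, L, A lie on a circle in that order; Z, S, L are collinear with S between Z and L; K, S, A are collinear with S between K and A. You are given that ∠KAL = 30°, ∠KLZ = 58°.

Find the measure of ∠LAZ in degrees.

∠LAZ = 88°

1. ∠KZL = 30°  [same arc KL]
2. ∠LKZ = 92°  [△ZKL]
3. ∠LAZ = 88°  [cyclic ZKLA, opposite ∠K+∠A]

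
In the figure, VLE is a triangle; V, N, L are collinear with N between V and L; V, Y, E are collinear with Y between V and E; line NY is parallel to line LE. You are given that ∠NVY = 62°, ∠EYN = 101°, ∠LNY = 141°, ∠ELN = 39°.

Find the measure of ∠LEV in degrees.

∠LEV = 79°

1. ∠EVL = 62°  [N on VL, Y on VE]
2. ∠ELV = 39°  [N on ray LV]
3. ∠LEV = 79°  [△VLE]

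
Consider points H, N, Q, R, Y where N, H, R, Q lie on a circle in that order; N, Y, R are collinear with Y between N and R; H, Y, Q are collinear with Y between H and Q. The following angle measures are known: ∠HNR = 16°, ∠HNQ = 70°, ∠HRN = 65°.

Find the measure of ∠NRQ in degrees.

∠NRQ = 45°

1. ∠HQR = 16°  [same arc HR]
2. ∠NHR = 99°  [△NHR]
3. ∠HRQ = 110°  [cyclic NHRQ, opposite ∠N+∠R]
4. ∠QHR = 54°  [△HRQ]
5. ∠NQR = 81°  [cyclic NHRQ, opposite ∠H+∠Q]
6. ∠QNR = 54°  [same arc RQ]
7. ∠NRQ = 45°  [△NRQ]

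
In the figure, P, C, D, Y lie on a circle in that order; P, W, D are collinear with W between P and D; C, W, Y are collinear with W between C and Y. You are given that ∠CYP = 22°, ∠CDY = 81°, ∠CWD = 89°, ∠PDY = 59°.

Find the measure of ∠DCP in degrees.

1. ∠CDP = 22°  [same arc PC]
2. ∠CWP = 91°  [linear pair at W on PD]
3. ∠PCY = 59°  [same arc PY]
4. ∠CPD = 30°  [△PWC]
5. ∠DCP = 128°  [△PCD]

∠DCP = 128°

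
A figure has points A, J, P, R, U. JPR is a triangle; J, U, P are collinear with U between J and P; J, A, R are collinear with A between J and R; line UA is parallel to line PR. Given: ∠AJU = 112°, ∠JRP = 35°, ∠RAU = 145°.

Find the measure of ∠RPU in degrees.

1. ∠PJR = 112°  [U on JP, A on JR]
2. ∠JPR = 33°  [△JPR]
3. ∠RPU = 33°  [U on ray PJ]

∠RPU = 33°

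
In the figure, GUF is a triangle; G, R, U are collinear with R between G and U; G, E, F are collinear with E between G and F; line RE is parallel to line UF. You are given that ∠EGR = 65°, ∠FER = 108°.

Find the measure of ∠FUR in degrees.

1. ∠GER = 72°  [linear pair at E on GF]
2. ∠ERG = 43°  [△GRE]
3. ∠ERU = 137°  [linear pair at R on GU]
4. ∠FUR = 43°  [RE∥UF, co-interior at U–R]

∠FUR = 43°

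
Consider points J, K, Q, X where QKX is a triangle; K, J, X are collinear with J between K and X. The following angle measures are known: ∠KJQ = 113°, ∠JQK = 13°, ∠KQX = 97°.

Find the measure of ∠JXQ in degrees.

∠JXQ = 29°

1. ∠JKQ = 54°  [△QKJ]
2. ∠QKX = 54°  [J on ray KX]
3. ∠KXQ = 29°  [△QKX]
4. ∠JXQ = 29°  [J on ray XK]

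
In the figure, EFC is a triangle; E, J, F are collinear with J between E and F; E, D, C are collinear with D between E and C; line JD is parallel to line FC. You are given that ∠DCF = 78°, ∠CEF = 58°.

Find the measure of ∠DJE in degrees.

∠DJE = 44°

1. ∠ECF = 78°  [D on ray CE]
2. ∠CFE = 44°  [△EFC]
3. ∠DJE = 44°  [JD∥FC, corresponding at J]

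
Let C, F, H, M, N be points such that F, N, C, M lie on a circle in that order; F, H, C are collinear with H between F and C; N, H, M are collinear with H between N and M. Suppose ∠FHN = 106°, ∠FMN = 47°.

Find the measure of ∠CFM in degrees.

1. ∠CHM = 106°  [vertical angles at H]
2. ∠FHM = 74°  [linear pair at H on FC]
3. ∠CFM = 59°  [△FHM]

∠CFM = 59°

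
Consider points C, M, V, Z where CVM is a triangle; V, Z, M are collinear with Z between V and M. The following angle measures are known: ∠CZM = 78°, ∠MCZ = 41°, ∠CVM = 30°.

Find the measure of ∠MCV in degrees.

1. ∠CMZ = 61°  [△CZM]
2. ∠CMV = 61°  [Z on ray MV]
3. ∠MCV = 89°  [△CVM]

∠MCV = 89°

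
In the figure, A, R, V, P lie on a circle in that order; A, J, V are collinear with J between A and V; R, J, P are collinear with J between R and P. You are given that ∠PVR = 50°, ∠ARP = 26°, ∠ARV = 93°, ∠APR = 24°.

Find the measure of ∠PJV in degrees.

∠PJV = 91°

1. ∠AVP = 26°  [same arc AP]
2. ∠APV = 87°  [cyclic ARVP, opposite ∠R+∠P]
3. ∠PAV = 67°  [△AVP]
4. ∠AJP = 89°  [△AJP]
5. ∠PJV = 91°  [linear pair at J on AV]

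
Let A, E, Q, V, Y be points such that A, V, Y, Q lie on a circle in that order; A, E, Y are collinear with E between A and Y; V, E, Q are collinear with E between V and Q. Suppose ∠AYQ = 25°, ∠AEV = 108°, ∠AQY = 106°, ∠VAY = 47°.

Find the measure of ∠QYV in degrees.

∠QYV = 84°

1. ∠QAY = 49°  [△AYQ]
2. ∠VQY = 47°  [same arc VY]
3. ∠QVY = 49°  [same arc YQ]
4. ∠QYV = 84°  [△VYQ]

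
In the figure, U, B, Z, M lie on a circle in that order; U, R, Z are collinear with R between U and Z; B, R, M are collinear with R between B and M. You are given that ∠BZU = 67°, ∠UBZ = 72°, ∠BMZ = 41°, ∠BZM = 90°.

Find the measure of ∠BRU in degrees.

∠BRU = 116°

1. ∠BMU = 67°  [same arc UB]
2. ∠BUZ = 41°  [△UBZ]
3. ∠BUM = 90°  [cyclic UBZM, opposite ∠U+∠Z]
4. ∠MBU = 23°  [△UBM]
5. ∠BRU = 116°  [△URB]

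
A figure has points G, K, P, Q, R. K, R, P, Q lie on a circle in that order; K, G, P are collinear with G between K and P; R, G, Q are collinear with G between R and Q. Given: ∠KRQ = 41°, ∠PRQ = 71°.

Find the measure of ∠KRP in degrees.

1. ∠KPQ = 41°  [same arc KQ]
2. ∠PKQ = 71°  [same arc PQ]
3. ∠KQP = 68°  [△KPQ]
4. ∠KRP = 112°  [cyclic KRPQ, opposite ∠R+∠Q]

∠KRP = 112°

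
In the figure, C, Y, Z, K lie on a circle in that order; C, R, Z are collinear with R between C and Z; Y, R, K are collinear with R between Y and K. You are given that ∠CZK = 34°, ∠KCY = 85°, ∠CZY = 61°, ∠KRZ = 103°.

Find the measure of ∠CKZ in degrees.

1. ∠CYK = 34°  [same arc CK]
2. ∠CKY = 61°  [△CYK]
3. ∠CRK = 77°  [linear pair at R on CZ]
4. ∠KCZ = 42°  [△CRK]
5. ∠CKZ = 104°  [△CZK]

∠CKZ = 104°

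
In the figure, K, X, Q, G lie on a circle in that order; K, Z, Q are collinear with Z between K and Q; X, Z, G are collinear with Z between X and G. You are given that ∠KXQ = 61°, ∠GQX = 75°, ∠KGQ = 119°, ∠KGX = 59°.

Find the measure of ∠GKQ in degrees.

1. ∠GKX = 105°  [cyclic KXQG, opposite ∠K+∠Q]
2. ∠GXK = 16°  [△KXG]
3. ∠GQK = 16°  [same arc KG]
4. ∠GKQ = 45°  [△KQG]

∠GKQ = 45°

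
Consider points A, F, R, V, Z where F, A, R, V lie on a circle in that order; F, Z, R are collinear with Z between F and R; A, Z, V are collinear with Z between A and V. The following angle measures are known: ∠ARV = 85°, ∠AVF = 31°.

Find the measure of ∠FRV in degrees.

1. ∠AFV = 95°  [cyclic FARV, opposite ∠F+∠R]
2. ∠FAV = 54°  [△FAV]
3. ∠FRV = 54°  [same arc FV]

∠FRV = 54°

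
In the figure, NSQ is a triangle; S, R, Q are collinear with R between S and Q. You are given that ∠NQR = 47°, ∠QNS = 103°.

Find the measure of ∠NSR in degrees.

1. ∠NQS = 47°  [R on ray QS]
2. ∠NSQ = 30°  [△NSQ]
3. ∠NSR = 30°  [R on ray SQ]

∠NSR = 30°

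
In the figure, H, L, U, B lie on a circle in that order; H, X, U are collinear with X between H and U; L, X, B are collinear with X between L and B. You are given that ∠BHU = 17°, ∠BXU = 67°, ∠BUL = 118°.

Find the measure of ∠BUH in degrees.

∠BUH = 68°

1. ∠BLU = 17°  [same arc UB]
2. ∠LBU = 45°  [△LUB]
3. ∠BUH = 68°  [△UXB]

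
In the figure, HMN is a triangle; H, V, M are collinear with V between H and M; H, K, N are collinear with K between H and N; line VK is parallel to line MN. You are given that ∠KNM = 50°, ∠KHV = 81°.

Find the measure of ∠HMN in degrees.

∠HMN = 49°

1. ∠HNM = 50°  [K on ray NH]
2. ∠MHN = 81°  [V on HM, K on HN]
3. ∠HMN = 49°  [△HMN]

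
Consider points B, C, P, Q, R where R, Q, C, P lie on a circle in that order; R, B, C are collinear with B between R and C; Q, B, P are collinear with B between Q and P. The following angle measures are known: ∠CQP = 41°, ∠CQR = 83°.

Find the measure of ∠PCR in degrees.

∠PCR = 42°

1. ∠CRP = 41°  [same arc CP]
2. ∠CPR = 97°  [cyclic RQCP, opposite ∠Q+∠P]
3. ∠PCR = 42°  [△RCP]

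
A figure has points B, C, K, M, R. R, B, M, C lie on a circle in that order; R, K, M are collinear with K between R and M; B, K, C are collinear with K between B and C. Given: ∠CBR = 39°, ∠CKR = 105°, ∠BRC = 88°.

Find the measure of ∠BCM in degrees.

1. ∠CMR = 39°  [same arc RC]
2. ∠CKM = 75°  [linear pair at K on RM]
3. ∠BCM = 66°  [△MKC]

∠BCM = 66°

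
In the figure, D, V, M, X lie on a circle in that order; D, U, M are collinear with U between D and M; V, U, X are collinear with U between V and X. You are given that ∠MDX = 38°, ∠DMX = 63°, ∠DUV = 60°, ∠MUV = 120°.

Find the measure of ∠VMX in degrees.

1. ∠MVX = 38°  [same arc MX]
2. ∠MUX = 60°  [vertical angles at U]
3. ∠MXV = 57°  [△MUX]
4. ∠VMX = 85°  [△VMX]

∠VMX = 85°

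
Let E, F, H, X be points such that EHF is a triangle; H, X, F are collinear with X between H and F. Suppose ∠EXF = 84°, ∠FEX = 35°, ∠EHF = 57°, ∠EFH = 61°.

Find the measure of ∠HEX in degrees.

∠HEX = 27°

1. ∠EXH = 96°  [linear pair at X on HF]
2. ∠EHX = 57°  [X on ray HF]
3. ∠HEX = 27°  [△EHX]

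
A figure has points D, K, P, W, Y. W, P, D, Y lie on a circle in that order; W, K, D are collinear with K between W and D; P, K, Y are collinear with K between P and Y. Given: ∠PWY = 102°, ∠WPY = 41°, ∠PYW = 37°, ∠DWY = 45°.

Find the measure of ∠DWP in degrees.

∠DWP = 57°

1. ∠PDY = 78°  [cyclic WPDY, opposite ∠W+∠D]
2. ∠DPY = 45°  [same arc DY]
3. ∠DYP = 57°  [△PDY]
4. ∠DWP = 57°  [same arc PD]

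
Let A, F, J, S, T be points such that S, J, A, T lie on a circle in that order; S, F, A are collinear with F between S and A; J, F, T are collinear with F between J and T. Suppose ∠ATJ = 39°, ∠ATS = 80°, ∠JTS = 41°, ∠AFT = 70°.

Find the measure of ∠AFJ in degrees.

∠AFJ = 110°

1. ∠SAT = 71°  [△AFT]
2. ∠AST = 29°  [△SAT]
3. ∠JAS = 41°  [same arc SJ]
4. ∠AJT = 29°  [same arc AT]
5. ∠AFJ = 110°  [△JFA]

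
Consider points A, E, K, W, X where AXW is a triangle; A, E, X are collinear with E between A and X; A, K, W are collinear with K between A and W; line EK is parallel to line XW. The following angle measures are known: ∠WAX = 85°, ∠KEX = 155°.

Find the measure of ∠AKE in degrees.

∠AKE = 70°

1. ∠EAK = 85°  [E on AX, K on AW]
2. ∠AEK = 25°  [linear pair at E on AX]
3. ∠AKE = 70°  [△AEK]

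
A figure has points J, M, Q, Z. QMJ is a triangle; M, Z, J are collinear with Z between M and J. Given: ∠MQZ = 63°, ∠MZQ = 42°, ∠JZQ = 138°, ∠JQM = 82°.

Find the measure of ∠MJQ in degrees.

∠MJQ = 23°

1. ∠QMZ = 75°  [△QMZ]
2. ∠JMQ = 75°  [Z on ray MJ]
3. ∠MJQ = 23°  [△QMJ]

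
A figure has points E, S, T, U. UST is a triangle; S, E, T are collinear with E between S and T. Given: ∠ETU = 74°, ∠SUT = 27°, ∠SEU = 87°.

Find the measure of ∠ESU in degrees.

∠ESU = 79°

1. ∠STU = 74°  [E on ray TS]
2. ∠TSU = 79°  [△UST]
3. ∠ESU = 79°  [E on ray ST]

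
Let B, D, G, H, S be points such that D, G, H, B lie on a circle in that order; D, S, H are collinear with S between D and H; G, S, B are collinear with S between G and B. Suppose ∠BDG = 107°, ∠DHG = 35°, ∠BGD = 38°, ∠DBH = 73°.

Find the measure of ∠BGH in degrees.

∠BGH = 69°

1. ∠BHD = 38°  [same arc DB]
2. ∠BDH = 69°  [△DHB]
3. ∠BGH = 69°  [same arc HB]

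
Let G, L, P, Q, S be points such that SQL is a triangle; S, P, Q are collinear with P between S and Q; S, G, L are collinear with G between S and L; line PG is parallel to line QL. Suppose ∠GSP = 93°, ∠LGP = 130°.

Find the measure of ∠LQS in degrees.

1. ∠PGS = 50°  [linear pair at G on SL]
2. ∠GPS = 37°  [△SPG]
3. ∠LQS = 37°  [PG∥QL, corresponding at P]

∠LQS = 37°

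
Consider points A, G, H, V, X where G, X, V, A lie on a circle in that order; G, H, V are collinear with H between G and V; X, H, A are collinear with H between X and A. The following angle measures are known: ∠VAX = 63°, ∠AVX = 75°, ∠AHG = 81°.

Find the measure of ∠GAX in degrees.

∠GAX = 57°

1. ∠AXV = 42°  [△XVA]
2. ∠AGV = 42°  [same arc VA]
3. ∠GAX = 57°  [△GHA]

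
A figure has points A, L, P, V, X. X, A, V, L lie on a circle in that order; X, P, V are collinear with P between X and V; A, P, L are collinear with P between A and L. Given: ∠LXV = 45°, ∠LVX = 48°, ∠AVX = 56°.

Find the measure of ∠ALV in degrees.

1. ∠VLX = 87°  [△XVL]
2. ∠VAX = 93°  [cyclic XAVL, opposite ∠A+∠L]
3. ∠AXV = 31°  [△XAV]
4. ∠ALV = 31°  [same arc AV]

∠ALV = 31°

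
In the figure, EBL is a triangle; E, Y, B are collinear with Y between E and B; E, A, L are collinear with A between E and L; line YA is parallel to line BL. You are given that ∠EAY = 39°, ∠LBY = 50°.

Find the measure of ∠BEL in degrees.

1. ∠BLE = 39°  [YA∥BL, corresponding at A]
2. ∠EBL = 50°  [Y on ray BE]
3. ∠BEL = 91°  [△EBL]

∠BEL = 91°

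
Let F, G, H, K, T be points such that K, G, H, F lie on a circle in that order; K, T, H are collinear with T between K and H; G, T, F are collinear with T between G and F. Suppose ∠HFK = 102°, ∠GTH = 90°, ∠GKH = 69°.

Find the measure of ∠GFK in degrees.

∠GFK = 33°

1. ∠HGK = 78°  [cyclic KGHF, opposite ∠G+∠F]
2. ∠GHK = 33°  [△KGH]
3. ∠GFK = 33°  [same arc KG]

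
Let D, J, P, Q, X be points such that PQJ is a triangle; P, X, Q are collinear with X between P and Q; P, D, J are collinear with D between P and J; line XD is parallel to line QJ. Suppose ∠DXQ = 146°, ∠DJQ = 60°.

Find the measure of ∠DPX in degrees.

∠DPX = 86°

1. ∠DXP = 34°  [linear pair at X on PQ]
2. ∠PJQ = 60°  [D on ray JP]
3. ∠JQP = 34°  [XD∥QJ, corresponding at X]
4. ∠JPQ = 86°  [△PQJ]
5. ∠DPX = 86°  [X on PQ, D on PJ]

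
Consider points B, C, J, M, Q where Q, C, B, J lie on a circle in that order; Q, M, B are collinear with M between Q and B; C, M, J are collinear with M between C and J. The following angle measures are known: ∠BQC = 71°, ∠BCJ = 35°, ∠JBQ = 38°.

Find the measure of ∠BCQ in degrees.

∠BCQ = 73°

1. ∠BQJ = 35°  [same arc BJ]
2. ∠BJQ = 107°  [△QBJ]
3. ∠BCQ = 73°  [cyclic QCBJ, opposite ∠C+∠J]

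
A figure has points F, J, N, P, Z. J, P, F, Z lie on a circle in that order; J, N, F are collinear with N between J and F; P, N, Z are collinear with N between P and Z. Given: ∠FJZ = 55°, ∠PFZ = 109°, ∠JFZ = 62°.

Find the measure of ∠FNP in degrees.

∠FNP = 78°

1. ∠FPZ = 55°  [same arc FZ]
2. ∠FZP = 16°  [△PFZ]
3. ∠JPZ = 62°  [same arc JZ]
4. ∠FJP = 16°  [same arc PF]
5. ∠JNP = 102°  [△JNP]
6. ∠FNP = 78°  [linear pair at N on JF]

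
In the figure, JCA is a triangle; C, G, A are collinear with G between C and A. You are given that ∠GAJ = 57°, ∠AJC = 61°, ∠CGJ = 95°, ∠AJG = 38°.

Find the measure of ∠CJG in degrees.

1. ∠CAJ = 57°  [G on ray AC]
2. ∠ACJ = 62°  [△JCA]
3. ∠GCJ = 62°  [G on ray CA]
4. ∠CJG = 23°  [△JCG]

∠CJG = 23°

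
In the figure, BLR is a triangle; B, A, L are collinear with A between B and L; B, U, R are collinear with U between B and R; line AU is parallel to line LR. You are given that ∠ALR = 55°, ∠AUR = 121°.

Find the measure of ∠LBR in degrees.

∠LBR = 66°

1. ∠BLR = 55°  [A on ray LB]
2. ∠AUB = 59°  [linear pair at U on BR]
3. ∠BAU = 55°  [AU∥LR, corresponding at A]
4. ∠ABU = 66°  [△BAU]
5. ∠LBR = 66°  [A on BL, U on BR]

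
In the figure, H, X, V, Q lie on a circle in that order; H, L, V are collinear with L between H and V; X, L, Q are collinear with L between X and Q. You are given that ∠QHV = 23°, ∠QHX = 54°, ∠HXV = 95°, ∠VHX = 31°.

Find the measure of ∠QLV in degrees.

∠QLV = 77°

1. ∠HQV = 85°  [cyclic HXVQ, opposite ∠X+∠Q]
2. ∠VQX = 31°  [same arc XV]
3. ∠HVQ = 72°  [△HVQ]
4. ∠QLV = 77°  [△VLQ]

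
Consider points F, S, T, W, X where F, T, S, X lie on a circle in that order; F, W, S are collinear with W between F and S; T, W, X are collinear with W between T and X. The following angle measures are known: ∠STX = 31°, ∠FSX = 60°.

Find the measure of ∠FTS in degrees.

1. ∠SFX = 31°  [same arc SX]
2. ∠FXS = 89°  [△FSX]
3. ∠FTS = 91°  [cyclic FTSX, opposite ∠T+∠X]

∠FTS = 91°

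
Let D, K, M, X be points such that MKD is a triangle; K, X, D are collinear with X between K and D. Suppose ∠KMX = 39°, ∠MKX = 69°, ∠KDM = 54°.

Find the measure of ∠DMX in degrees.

1. ∠KXM = 72°  [△MKX]
2. ∠MDX = 54°  [X on ray DK]
3. ∠DXM = 108°  [linear pair at X on KD]
4. ∠DMX = 18°  [△MXD]

∠DMX = 18°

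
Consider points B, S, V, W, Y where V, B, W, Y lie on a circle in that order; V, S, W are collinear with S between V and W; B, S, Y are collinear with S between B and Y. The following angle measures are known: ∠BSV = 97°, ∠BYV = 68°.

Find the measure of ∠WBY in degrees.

∠WBY = 29°

1. ∠BSW = 83°  [linear pair at S on VW]
2. ∠BWV = 68°  [same arc VB]
3. ∠WBY = 29°  [△BSW]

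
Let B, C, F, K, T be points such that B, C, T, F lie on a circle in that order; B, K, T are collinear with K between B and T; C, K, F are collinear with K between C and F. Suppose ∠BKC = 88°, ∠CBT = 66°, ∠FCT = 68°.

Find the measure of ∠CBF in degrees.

∠CBF = 134°

1. ∠CFT = 66°  [same arc CT]
2. ∠CTF = 46°  [△CTF]
3. ∠CBF = 134°  [cyclic BCTF, opposite ∠B+∠T]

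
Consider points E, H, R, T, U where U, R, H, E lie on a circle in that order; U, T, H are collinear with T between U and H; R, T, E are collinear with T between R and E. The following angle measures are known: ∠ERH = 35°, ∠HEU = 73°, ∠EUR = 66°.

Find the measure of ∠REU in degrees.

1. ∠EUH = 35°  [same arc HE]
2. ∠EHU = 72°  [△UHE]
3. ∠ERU = 72°  [same arc UE]
4. ∠REU = 42°  [△URE]

∠REU = 42°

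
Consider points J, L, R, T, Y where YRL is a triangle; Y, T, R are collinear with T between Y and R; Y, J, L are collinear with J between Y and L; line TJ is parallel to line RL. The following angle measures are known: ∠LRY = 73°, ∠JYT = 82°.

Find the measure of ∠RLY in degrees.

∠RLY = 25°

1. ∠JTY = 73°  [TJ∥RL, corresponding at T]
2. ∠TJY = 25°  [△YTJ]
3. ∠RLY = 25°  [TJ∥RL, corresponding at J]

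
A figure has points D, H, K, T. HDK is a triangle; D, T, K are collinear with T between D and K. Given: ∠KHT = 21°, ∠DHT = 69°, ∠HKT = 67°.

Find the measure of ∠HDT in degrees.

∠HDT = 23°

1. ∠HTK = 92°  [△HTK]
2. ∠DTH = 88°  [linear pair at T on DK]
3. ∠HDT = 23°  [△HDT]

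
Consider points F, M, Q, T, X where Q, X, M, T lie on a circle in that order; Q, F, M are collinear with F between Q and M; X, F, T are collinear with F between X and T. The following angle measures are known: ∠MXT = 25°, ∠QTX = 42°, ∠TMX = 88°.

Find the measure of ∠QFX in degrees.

∠QFX = 67°

1. ∠MTX = 67°  [△XMT]
2. ∠TQX = 92°  [cyclic QXMT, opposite ∠Q+∠M]
3. ∠MQX = 67°  [same arc XM]
4. ∠QXT = 46°  [△QXT]
5. ∠QFX = 67°  [△QFX]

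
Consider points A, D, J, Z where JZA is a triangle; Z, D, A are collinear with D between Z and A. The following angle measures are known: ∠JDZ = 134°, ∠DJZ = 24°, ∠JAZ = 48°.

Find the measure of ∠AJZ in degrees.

∠AJZ = 110°

1. ∠DZJ = 22°  [△JZD]
2. ∠AZJ = 22°  [D on ray ZA]
3. ∠AJZ = 110°  [△JZA]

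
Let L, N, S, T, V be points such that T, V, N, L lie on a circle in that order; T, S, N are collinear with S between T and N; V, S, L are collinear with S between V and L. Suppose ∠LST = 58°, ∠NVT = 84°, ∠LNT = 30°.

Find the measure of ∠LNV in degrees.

∠LNV = 98°

1. ∠LSN = 122°  [linear pair at S on TN]
2. ∠NLT = 96°  [cyclic TVNL, opposite ∠V+∠L]
3. ∠LTN = 54°  [△TNL]
4. ∠NLV = 28°  [△NSL]
5. ∠LVN = 54°  [same arc NL]
6. ∠LNV = 98°  [△VNL]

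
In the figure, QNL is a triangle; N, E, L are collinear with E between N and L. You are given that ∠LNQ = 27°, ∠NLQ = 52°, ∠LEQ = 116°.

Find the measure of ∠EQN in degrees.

1. ∠ENQ = 27°  [E on ray NL]
2. ∠NEQ = 64°  [linear pair at E on NL]
3. ∠EQN = 89°  [△QNE]

∠EQN = 89°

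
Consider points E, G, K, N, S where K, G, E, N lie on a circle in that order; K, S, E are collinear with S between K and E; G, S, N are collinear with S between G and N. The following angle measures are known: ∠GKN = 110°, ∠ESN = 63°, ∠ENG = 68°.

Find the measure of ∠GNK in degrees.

1. ∠GSK = 63°  [vertical angles at S]
2. ∠EKG = 68°  [same arc GE]
3. ∠KGN = 49°  [△KSG]
4. ∠GNK = 21°  [△KGN]

∠GNK = 21°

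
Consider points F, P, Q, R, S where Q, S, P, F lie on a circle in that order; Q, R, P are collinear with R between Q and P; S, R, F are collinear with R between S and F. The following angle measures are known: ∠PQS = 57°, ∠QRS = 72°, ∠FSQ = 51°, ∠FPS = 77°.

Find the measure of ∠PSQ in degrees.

∠PSQ = 97°

1. ∠PFS = 57°  [same arc SP]
2. ∠PRS = 108°  [linear pair at R on QP]
3. ∠FSP = 46°  [△SPF]
4. ∠QPS = 26°  [△SRP]
5. ∠PSQ = 97°  [△QSP]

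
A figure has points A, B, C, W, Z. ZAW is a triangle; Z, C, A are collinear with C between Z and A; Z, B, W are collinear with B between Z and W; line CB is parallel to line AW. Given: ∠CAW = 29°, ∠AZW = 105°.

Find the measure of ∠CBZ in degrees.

1. ∠WAZ = 29°  [C on ray AZ]
2. ∠AWZ = 46°  [△ZAW]
3. ∠CBZ = 46°  [CB∥AW, corresponding at B]

∠CBZ = 46°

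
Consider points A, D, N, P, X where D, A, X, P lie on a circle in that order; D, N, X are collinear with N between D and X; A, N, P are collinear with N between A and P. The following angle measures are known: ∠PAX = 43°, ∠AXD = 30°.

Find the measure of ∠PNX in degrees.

1. ∠PDX = 43°  [same arc XP]
2. ∠APD = 30°  [same arc DA]
3. ∠DNP = 107°  [△DNP]
4. ∠PNX = 73°  [linear pair at N on DX]

∠PNX = 73°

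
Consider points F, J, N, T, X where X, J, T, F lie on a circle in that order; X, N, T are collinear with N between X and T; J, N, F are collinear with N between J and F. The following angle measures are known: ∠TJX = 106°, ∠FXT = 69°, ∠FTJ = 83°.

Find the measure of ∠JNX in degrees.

1. ∠TFX = 74°  [cyclic XJTF, opposite ∠J+∠F]
2. ∠FJT = 69°  [same arc TF]
3. ∠FTX = 37°  [△XTF]
4. ∠JFT = 28°  [△JTF]
5. ∠FJX = 37°  [same arc XF]
6. ∠JXT = 28°  [same arc JT]
7. ∠JNX = 115°  [△XNJ]

∠JNX = 115°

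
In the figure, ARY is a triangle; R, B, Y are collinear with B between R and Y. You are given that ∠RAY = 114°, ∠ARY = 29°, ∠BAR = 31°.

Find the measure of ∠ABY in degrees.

∠ABY = 60°

1. ∠ARB = 29°  [B on ray RY]
2. ∠ABR = 120°  [△ARB]
3. ∠ABY = 60°  [linear pair at B on RY]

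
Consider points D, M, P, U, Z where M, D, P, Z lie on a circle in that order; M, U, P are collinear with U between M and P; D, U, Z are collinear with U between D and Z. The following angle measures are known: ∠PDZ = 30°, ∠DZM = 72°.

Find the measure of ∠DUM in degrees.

1. ∠DPM = 72°  [same arc MD]
2. ∠DUP = 78°  [△DUP]
3. ∠DUM = 102°  [linear pair at U on MP]

∠DUM = 102°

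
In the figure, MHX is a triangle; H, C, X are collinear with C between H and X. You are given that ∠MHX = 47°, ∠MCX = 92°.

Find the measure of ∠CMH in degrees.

1. ∠CHM = 47°  [C on ray HX]
2. ∠HCM = 88°  [linear pair at C on HX]
3. ∠CMH = 45°  [△MHC]

∠CMH = 45°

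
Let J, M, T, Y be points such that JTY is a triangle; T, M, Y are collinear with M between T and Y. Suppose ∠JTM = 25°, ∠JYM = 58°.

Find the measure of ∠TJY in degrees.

∠TJY = 97°

1. ∠JTY = 25°  [M on ray TY]
2. ∠JYT = 58°  [M on ray YT]
3. ∠TJY = 97°  [△JTY]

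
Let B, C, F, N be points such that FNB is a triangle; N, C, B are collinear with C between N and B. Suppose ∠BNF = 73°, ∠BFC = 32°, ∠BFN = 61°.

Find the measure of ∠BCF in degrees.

∠BCF = 102°

1. ∠FBN = 46°  [△FNB]
2. ∠CBF = 46°  [C on ray BN]
3. ∠BCF = 102°  [△FCB]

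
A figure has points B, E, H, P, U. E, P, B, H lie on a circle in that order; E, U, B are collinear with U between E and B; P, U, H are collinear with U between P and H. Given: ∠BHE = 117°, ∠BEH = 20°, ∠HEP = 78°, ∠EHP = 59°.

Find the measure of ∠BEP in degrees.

1. ∠BPE = 63°  [cyclic EPBH, opposite ∠P+∠H]
2. ∠EBP = 59°  [same arc EP]
3. ∠BEP = 58°  [△EPB]

∠BEP = 58°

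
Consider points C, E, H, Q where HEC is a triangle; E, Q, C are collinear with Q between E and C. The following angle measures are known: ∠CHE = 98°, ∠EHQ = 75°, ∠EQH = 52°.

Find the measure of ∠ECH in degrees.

1. ∠HEQ = 53°  [△HEQ]
2. ∠CEH = 53°  [Q on ray EC]
3. ∠ECH = 29°  [△HEC]

∠ECH = 29°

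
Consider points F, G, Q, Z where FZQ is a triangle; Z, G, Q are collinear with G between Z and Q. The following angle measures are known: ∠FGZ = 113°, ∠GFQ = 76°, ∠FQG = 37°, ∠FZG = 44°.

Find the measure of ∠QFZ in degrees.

1. ∠FQZ = 37°  [G on ray QZ]
2. ∠FZQ = 44°  [G on ray ZQ]
3. ∠QFZ = 99°  [△FZQ]

∠QFZ = 99°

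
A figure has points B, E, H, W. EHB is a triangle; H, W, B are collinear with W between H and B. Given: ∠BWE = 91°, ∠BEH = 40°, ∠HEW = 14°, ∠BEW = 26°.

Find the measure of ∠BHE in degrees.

∠BHE = 77°

1. ∠EWH = 89°  [linear pair at W on HB]
2. ∠EHW = 77°  [△EHW]
3. ∠BHE = 77°  [W on ray HB]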